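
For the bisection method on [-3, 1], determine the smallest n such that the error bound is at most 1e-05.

We need (b-a)/2^n ≤ 1e-05
(1 - (-3))/2^n ≤ 1e-05
4/2^n ≤ 1e-05
2^n ≥ 400000
n ≥ log₂(400000) = 18.61
n ≥ 19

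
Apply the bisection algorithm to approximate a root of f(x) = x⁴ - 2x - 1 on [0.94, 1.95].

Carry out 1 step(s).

f(x) = x⁴ - 2x - 1
Initial interval: [0.94, 1.95]

Iteration 1:
  c_1 = (0.940000 + 1.950000)/2 = 1.445000
  f(c_1) = f(1.445000) = 0.469848
  f(a) × f(c) < 0, new interval: [0.940000, 1.445000]

After 1 iteration(s), the approximation is c_1 = 1.445000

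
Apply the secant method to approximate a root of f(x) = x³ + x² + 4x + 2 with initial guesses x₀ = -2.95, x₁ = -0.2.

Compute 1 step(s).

f(x) = x³ + x² + 4x + 2
x₀ = -2.95, x₁ = -0.2

Secant formula: x_{n+1} = x_n - f(x_n)(x_n - x_{n-1})/(f(x_n) - f(x_{n-1}))

Iteration 1:
  f(-2.950000) = -26.769875
  f(-0.200000) = 1.232000
  x_2 = -0.200000 - 1.232000×(-0.200000 - (-2.950000))/(1.232000 - (-26.769875))
       = -0.320992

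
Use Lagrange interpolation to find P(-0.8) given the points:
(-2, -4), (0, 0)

Lagrange interpolation formula:
P(x) = Σ yᵢ × Lᵢ(x)
where Lᵢ(x) = Π_{j≠i} (x - xⱼ)/(xᵢ - xⱼ)

L_0(-0.8) = (-0.8 - 0)/(-2 - 0) = 0.400000
L_1(-0.8) = (-0.8 - (-2))/(0 - (-2)) = 0.600000

P(-0.8) = (-4)×L_0(-0.8) + 0×L_1(-0.8)
P(-0.8) = -1.600000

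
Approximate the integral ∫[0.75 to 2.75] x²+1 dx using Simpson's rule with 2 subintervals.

f(x) = x²+1
a = 0.75, b = 2.75, n = 2
h = (b - a)/n = 1.000000

Simpson's rule: (h/3)[f(x₀) + 4f(x₁) + 2f(x₂) + ... + f(xₙ)]

x_0 = 0.7500, f(x_0) = 1.562500, coefficient = 1
x_1 = 1.7500, f(x_1) = 4.062500, coefficient = 4
x_2 = 2.7500, f(x_2) = 8.562500, coefficient = 1

I ≈ (1.000000/3) × 26.375000 = 8.791667
Exact value: 8.791667
Error: 0.000000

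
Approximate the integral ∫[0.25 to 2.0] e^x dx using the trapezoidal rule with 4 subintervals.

f(x) = e^x
a = 0.25, b = 2.0, n = 4
h = (b - a)/n = 0.437500

Trapezoidal rule: (h/2)[f(x₀) + 2f(x₁) + 2f(x₂) + ... + f(xₙ)]

x_0 = 0.2500, f(x_0) = 1.284025, coefficient = 1
x_1 = 0.6875, f(x_1) = 1.988737, coefficient = 2
x_2 = 1.1250, f(x_2) = 3.080217, coefficient = 2
x_3 = 1.5625, f(x_3) = 4.770733, coefficient = 2
x_4 = 2.0000, f(x_4) = 7.389056, coefficient = 1

I ≈ (0.437500/2) × 28.352457 = 6.202100
Exact value: 6.105031
Error: 0.097069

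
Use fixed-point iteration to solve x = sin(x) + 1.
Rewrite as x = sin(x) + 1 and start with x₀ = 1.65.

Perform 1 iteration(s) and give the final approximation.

Equation: x = sin(x) + 1
Fixed-point form: x = sin(x) + 1
x₀ = 1.65

x_1 = g(1.650000) = 1.996865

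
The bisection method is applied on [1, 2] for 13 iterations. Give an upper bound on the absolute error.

Bisection error bound: |error| ≤ (b-a)/2^n
|error| ≤ (2 - 1)/2^13 = 1/2^13
|error| ≤ 0.0001220703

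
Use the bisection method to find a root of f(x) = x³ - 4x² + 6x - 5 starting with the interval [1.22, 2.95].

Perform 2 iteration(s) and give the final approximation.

f(x) = x³ - 4x² + 6x - 5
Initial interval: [1.22, 2.95]

Iteration 1:
  c_1 = (1.220000 + 2.950000)/2 = 2.085000
  f(c_1) = f(2.085000) = -0.814936
  f(a) × f(c) ≥ 0, new interval: [2.085000, 2.950000]
Iteration 2:
  c_2 = (2.085000 + 2.950000)/2 = 2.517500
  f(c_2) = f(2.517500) = 0.709202
  f(a) × f(c) < 0, new interval: [2.085000, 2.517500]

After 2 iteration(s), the approximation is c_2 = 2.517500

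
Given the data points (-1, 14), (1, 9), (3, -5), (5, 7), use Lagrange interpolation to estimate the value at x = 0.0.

Lagrange interpolation formula:
P(x) = Σ yᵢ × Lᵢ(x)
where Lᵢ(x) = Π_{j≠i} (x - xⱼ)/(xᵢ - xⱼ)

L_0(0.0) = (0.0 - 1)/(-1 - 1) × (0.0 - 3)/(-1 - 3) × (0.0 - 5)/(-1 - 5) = 0.312500
L_1(0.0) = (0.0 - (-1))/(1 - (-1)) × (0.0 - 3)/(1 - 3) × (0.0 - 5)/(1 - 5) = 0.937500
L_2(0.0) = (0.0 - (-1))/(3 - (-1)) × (0.0 - 1)/(3 - 1) × (0.0 - 5)/(3 - 5) = -0.312500
L_3(0.0) = (0.0 - (-1))/(5 - (-1)) × (0.0 - 1)/(5 - 1) × (0.0 - 3)/(5 - 3) = 0.062500

P(0.0) = 14×L_0(0.0) + 9×L_1(0.0) + (-5)×L_2(0.0) + 7×L_3(0.0)
P(0.0) = 14.812500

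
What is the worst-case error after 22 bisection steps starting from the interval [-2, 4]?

Bisection error bound: |error| ≤ (b-a)/2^n
|error| ≤ (4 - (-2))/2^22 = 6/2^22
|error| ≤ 0.0000014305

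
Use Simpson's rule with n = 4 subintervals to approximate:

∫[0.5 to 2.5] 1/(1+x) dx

f(x) = 1/(1+x)
a = 0.5, b = 2.5, n = 4
h = (b - a)/n = 0.500000

Simpson's rule: (h/3)[f(x₀) + 4f(x₁) + 2f(x₂) + ... + f(xₙ)]

x_0 = 0.5000, f(x_0) = 0.666667, coefficient = 1
x_1 = 1.0000, f(x_1) = 0.500000, coefficient = 4
x_2 = 1.5000, f(x_2) = 0.400000, coefficient = 2
x_3 = 2.0000, f(x_3) = 0.333333, coefficient = 4
x_4 = 2.5000, f(x_4) = 0.285714, coefficient = 1

I ≈ (0.500000/3) × 5.085714 = 0.847619
Exact value: 0.847298
Error: 0.000321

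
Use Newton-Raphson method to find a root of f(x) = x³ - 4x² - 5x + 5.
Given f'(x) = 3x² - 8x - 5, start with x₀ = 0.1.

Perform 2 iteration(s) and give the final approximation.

f(x) = x³ - 4x² - 5x + 5
f'(x) = 3x² - 8x - 5
x₀ = 0.1

Newton-Raphson formula: x_{n+1} = x_n - f(x_n)/f'(x_n)

Iteration 1:
  f(0.100000) = 4.461000
  f'(0.100000) = -5.770000
  x_1 = 0.100000 - 4.461000/(-5.770000) = 0.873137
Iteration 2:
  f(0.873137) = -1.749505
  f'(0.873137) = -9.697991
  x_2 = 0.873137 - (-1.749505)/(-9.697991) = 0.692738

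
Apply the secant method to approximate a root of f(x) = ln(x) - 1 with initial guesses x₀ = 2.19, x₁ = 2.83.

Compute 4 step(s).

f(x) = ln(x) - 1
x₀ = 2.19, x₁ = 2.83

Secant formula: x_{n+1} = x_n - f(x_n)(x_n - x_{n-1})/(f(x_n) - f(x_{n-1}))

Iteration 1:
  f(2.190000) = -0.216098
  f(2.830000) = 0.040277
  x_2 = 2.830000 - 0.040277×(2.830000 - 2.190000)/(0.040277 - (-0.216098))
       = 2.729456
Iteration 2:
  f(2.830000) = 0.040277
  f(2.729456) = 0.004102
  x_3 = 2.729456 - 0.004102×(2.729456 - 2.830000)/(0.004102 - 0.040277)
       = 2.718054
Iteration 3:
  f(2.729456) = 0.004102
  f(2.718054) = -0.000084
  x_4 = 2.718054 - (-0.000084)×(2.718054 - 2.729456)/(-0.000084 - 0.004102)
       = 2.718282
Iteration 4:
  f(2.718054) = -0.000084
  f(2.718282) = 0.000000
  x_5 = 2.718282 - 0.000000×(2.718282 - 2.718054)/(0.000000 - (-0.000084))
       = 2.718282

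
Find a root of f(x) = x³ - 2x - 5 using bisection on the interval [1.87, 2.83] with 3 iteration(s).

f(x) = x³ - 2x - 5
Initial interval: [1.87, 2.83]

Iteration 1:
  c_1 = (1.870000 + 2.830000)/2 = 2.350000
  f(c_1) = f(2.350000) = 3.277875
  f(a) × f(c) < 0, new interval: [1.870000, 2.350000]
Iteration 2:
  c_2 = (1.870000 + 2.350000)/2 = 2.110000
  f(c_2) = f(2.110000) = 0.173931
  f(a) × f(c) < 0, new interval: [1.870000, 2.110000]
Iteration 3:
  c_3 = (1.870000 + 2.110000)/2 = 1.990000
  f(c_3) = f(1.990000) = -1.099401
  f(a) × f(c) ≥ 0, new interval: [1.990000, 2.110000]

After 3 iteration(s), the approximation is c_3 = 1.990000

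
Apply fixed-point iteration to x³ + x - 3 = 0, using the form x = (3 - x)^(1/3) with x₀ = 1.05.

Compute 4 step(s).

Equation: x³ + x - 3 = 0
Fixed-point form: x = (3 - x)^(1/3)
x₀ = 1.05

x_1 = g(1.050000) = 1.249333
x_2 = g(1.249333) = 1.205224
x_3 = g(1.205224) = 1.215262
x_4 = g(1.215262) = 1.212993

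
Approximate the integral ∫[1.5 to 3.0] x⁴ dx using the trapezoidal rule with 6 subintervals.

f(x) = x⁴
a = 1.5, b = 3.0, n = 6
h = (b - a)/n = 0.250000

Trapezoidal rule: (h/2)[f(x₀) + 2f(x₁) + 2f(x₂) + ... + f(xₙ)]

x_0 = 1.5000, f(x_0) = 5.062500, coefficient = 1
x_1 = 1.7500, f(x_1) = 9.378906, coefficient = 2
x_2 = 2.0000, f(x_2) = 16.000000, coefficient = 2
x_3 = 2.2500, f(x_3) = 25.628906, coefficient = 2
x_4 = 2.5000, f(x_4) = 39.062500, coefficient = 2
x_5 = 2.7500, f(x_5) = 57.191406, coefficient = 2
x_6 = 3.0000, f(x_6) = 81.000000, coefficient = 1

I ≈ (0.250000/2) × 380.585938 = 47.573242
Exact value: 47.081250
Error: 0.491992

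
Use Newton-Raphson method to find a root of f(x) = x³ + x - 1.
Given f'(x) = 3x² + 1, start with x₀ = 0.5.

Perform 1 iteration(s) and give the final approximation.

f(x) = x³ + x - 1
f'(x) = 3x² + 1
x₀ = 0.5

Newton-Raphson formula: x_{n+1} = x_n - f(x_n)/f'(x_n)

Iteration 1:
  f(0.500000) = -0.375000
  f'(0.500000) = 1.750000
  x_1 = 0.500000 - (-0.375000)/1.750000 = 0.714286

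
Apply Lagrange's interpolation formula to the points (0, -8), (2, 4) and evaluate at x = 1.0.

Lagrange interpolation formula:
P(x) = Σ yᵢ × Lᵢ(x)
where Lᵢ(x) = Π_{j≠i} (x - xⱼ)/(xᵢ - xⱼ)

L_0(1.0) = (1.0 - 2)/(0 - 2) = 0.500000
L_1(1.0) = (1.0 - 0)/(2 - 0) = 0.500000

P(1.0) = (-8)×L_0(1.0) + 4×L_1(1.0)
P(1.0) = -2.000000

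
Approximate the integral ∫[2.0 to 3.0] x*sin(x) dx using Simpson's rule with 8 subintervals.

f(x) = x*sin(x)
a = 2.0, b = 3.0, n = 8
h = (b - a)/n = 0.125000

Simpson's rule: (h/3)[f(x₀) + 4f(x₁) + 2f(x₂) + ... + f(xₙ)]

x_0 = 2.0000, f(x_0) = 1.818595, coefficient = 1
x_1 = 2.1250, f(x_1) = 1.806930, coefficient = 4
x_2 = 2.2500, f(x_2) = 1.750665, coefficient = 2
x_3 = 2.3750, f(x_3) = 1.647502, coefficient = 4
x_4 = 2.5000, f(x_4) = 1.496180, coefficient = 2
x_5 = 2.6250, f(x_5) = 1.296541, coefficient = 4
x_6 = 2.7500, f(x_6) = 1.049568, coefficient = 2
x_7 = 2.8750, f(x_7) = 0.757407, coefficient = 4
x_8 = 3.0000, f(x_8) = 0.423360, coefficient = 1

I ≈ (0.125000/3) × 32.868299 = 1.369512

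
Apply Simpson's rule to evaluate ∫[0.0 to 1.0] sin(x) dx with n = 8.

f(x) = sin(x)
a = 0.0, b = 1.0, n = 8
h = (b - a)/n = 0.125000

Simpson's rule: (h/3)[f(x₀) + 4f(x₁) + 2f(x₂) + ... + f(xₙ)]

x_0 = 0.0000, f(x_0) = 0.000000, coefficient = 1
x_1 = 0.1250, f(x_1) = 0.124675, coefficient = 4
x_2 = 0.2500, f(x_2) = 0.247404, coefficient = 2
x_3 = 0.3750, f(x_3) = 0.366273, coefficient = 4
x_4 = 0.5000, f(x_4) = 0.479426, coefficient = 2
x_5 = 0.6250, f(x_5) = 0.585097, coefficient = 4
x_6 = 0.7500, f(x_6) = 0.681639, coefficient = 2
x_7 = 0.8750, f(x_7) = 0.767544, coefficient = 4
x_8 = 1.0000, f(x_8) = 0.841471, coefficient = 1

I ≈ (0.125000/3) × 11.032760 = 0.459698
Exact value: 0.459698
Error: 0.000001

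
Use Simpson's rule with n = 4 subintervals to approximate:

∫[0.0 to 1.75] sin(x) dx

f(x) = sin(x)
a = 0.0, b = 1.75, n = 4
h = (b - a)/n = 0.437500

Simpson's rule: (h/3)[f(x₀) + 4f(x₁) + 2f(x₂) + ... + f(xₙ)]

x_0 = 0.0000, f(x_0) = 0.000000, coefficient = 1
x_1 = 0.4375, f(x_1) = 0.423676, coefficient = 4
x_2 = 0.8750, f(x_2) = 0.767544, coefficient = 2
x_3 = 1.3125, f(x_3) = 0.966827, coefficient = 4
x_4 = 1.7500, f(x_4) = 0.983986, coefficient = 1

I ≈ (0.437500/3) × 8.081084 = 1.178491
Exact value: 1.178246
Error: 0.000245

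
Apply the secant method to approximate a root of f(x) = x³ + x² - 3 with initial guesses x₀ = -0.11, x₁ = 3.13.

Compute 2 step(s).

f(x) = x³ + x² - 3
x₀ = -0.11, x₁ = 3.13

Secant formula: x_{n+1} = x_n - f(x_n)(x_n - x_{n-1})/(f(x_n) - f(x_{n-1}))

Iteration 1:
  f(-0.110000) = -2.989231
  f(3.130000) = 37.461197
  x_2 = 3.130000 - 37.461197×(3.130000 - (-0.110000))/(37.461197 - (-2.989231))
       = 0.129432
Iteration 2:
  f(3.130000) = 37.461197
  f(0.129432) = -2.981079
  x_3 = 0.129432 - (-2.981079)×(0.129432 - 3.130000)/(-2.981079 - 37.461197)
       = 0.350609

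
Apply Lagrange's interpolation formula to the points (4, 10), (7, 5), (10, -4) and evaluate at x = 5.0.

Lagrange interpolation formula:
P(x) = Σ yᵢ × Lᵢ(x)
where Lᵢ(x) = Π_{j≠i} (x - xⱼ)/(xᵢ - xⱼ)

L_0(5.0) = (5.0 - 7)/(4 - 7) × (5.0 - 10)/(4 - 10) = 0.555556
L_1(5.0) = (5.0 - 4)/(7 - 4) × (5.0 - 10)/(7 - 10) = 0.555556
L_2(5.0) = (5.0 - 4)/(10 - 4) × (5.0 - 7)/(10 - 7) = -0.111111

P(5.0) = 10×L_0(5.0) + 5×L_1(5.0) + (-4)×L_2(5.0)
P(5.0) = 8.777778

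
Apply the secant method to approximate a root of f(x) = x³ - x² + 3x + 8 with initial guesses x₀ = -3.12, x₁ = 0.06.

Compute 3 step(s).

f(x) = x³ - x² + 3x + 8
x₀ = -3.12, x₁ = 0.06

Secant formula: x_{n+1} = x_n - f(x_n)(x_n - x_{n-1})/(f(x_n) - f(x_{n-1}))

Iteration 1:
  f(-3.120000) = -41.465728
  f(0.060000) = 8.176616
  x_2 = 0.060000 - 8.176616×(0.060000 - (-3.120000))/(8.176616 - (-41.465728))
       = -0.463779
Iteration 2:
  f(0.060000) = 8.176616
  f(-0.463779) = 6.293815
  x_3 = -0.463779 - 6.293815×(-0.463779 - 0.060000)/(6.293815 - 8.176616)
       = -2.214666
Iteration 3:
  f(-0.463779) = 6.293815
  f(-2.214666) = -14.411125
  x_4 = -2.214666 - (-14.411125)×(-2.214666 - (-0.463779))/(-14.411125 - 6.293815)
       = -0.996008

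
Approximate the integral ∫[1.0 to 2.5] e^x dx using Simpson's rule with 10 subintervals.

f(x) = e^x
a = 1.0, b = 2.5, n = 10
h = (b - a)/n = 0.150000

Simpson's rule: (h/3)[f(x₀) + 4f(x₁) + 2f(x₂) + ... + f(xₙ)]

x_0 = 1.0000, f(x_0) = 2.718282, coefficient = 1
x_1 = 1.1500, f(x_1) = 3.158193, coefficient = 4
x_2 = 1.3000, f(x_2) = 3.669297, coefficient = 2
x_3 = 1.4500, f(x_3) = 4.263115, coefficient = 4
x_4 = 1.6000, f(x_4) = 4.953032, coefficient = 2
x_5 = 1.7500, f(x_5) = 5.754603, coefficient = 4
x_6 = 1.9000, f(x_6) = 6.685894, coefficient = 2
x_7 = 2.0500, f(x_7) = 7.767901, coefficient = 4
x_8 = 2.2000, f(x_8) = 9.025013, coefficient = 2
x_9 = 2.3500, f(x_9) = 10.485570, coefficient = 4
x_10 = 2.5000, f(x_10) = 12.182494, coefficient = 1

I ≈ (0.150000/3) × 189.284774 = 9.464239
Exact value: 9.464212
Error: 0.000027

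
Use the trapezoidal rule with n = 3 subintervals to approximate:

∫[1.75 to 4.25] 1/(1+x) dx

f(x) = 1/(1+x)
a = 1.75, b = 4.25, n = 3
h = (b - a)/n = 0.833333

Trapezoidal rule: (h/2)[f(x₀) + 2f(x₁) + 2f(x₂) + ... + f(xₙ)]

x_0 = 1.7500, f(x_0) = 0.363636, coefficient = 1
x_1 = 2.5833, f(x_1) = 0.279070, coefficient = 2
x_2 = 3.4167, f(x_2) = 0.226415, coefficient = 2
x_3 = 4.2500, f(x_3) = 0.190476, coefficient = 1

I ≈ (0.833333/2) × 1.565082 = 0.652118
Exact value: 0.646627
Error: 0.005490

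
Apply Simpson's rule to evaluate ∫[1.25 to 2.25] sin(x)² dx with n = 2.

f(x) = sin(x)²
a = 1.25, b = 2.25, n = 2
h = (b - a)/n = 0.500000

Simpson's rule: (h/3)[f(x₀) + 4f(x₁) + 2f(x₂) + ... + f(xₙ)]

x_0 = 1.2500, f(x_0) = 0.900572, coefficient = 1
x_1 = 1.7500, f(x_1) = 0.968228, coefficient = 4
x_2 = 2.2500, f(x_2) = 0.605398, coefficient = 1

I ≈ (0.500000/3) × 5.378883 = 0.896481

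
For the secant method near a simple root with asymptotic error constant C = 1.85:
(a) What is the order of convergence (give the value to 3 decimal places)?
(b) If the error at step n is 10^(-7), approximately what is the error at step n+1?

(a) Secant method has superlinear convergence with order φ = (1+√5)/2 ≈ 1.618.
    This means |e_{n+1}| ≈ C|e_n|^1.618.

(b) With |e_n| = 10^(-7) and C = 1.85:
    |e_{n+1}| ≈ 1.85 × (10^(-7))^1.618 = 1.85 × 10^(-11.33)

(a) ≈ 1.618 (golden ratio); (b) |e_{n+1}| ≈ 8.728e-12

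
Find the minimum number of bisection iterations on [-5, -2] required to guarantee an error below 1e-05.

We need (b-a)/2^n ≤ 1e-05
(-2 - (-5))/2^n ≤ 1e-05
3/2^n ≤ 1e-05
2^n ≥ 300000
n ≥ log₂(300000) = 18.19
n ≥ 19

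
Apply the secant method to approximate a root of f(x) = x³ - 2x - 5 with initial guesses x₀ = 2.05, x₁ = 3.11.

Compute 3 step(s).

f(x) = x³ - 2x - 5
x₀ = 2.05, x₁ = 3.11

Secant formula: x_{n+1} = x_n - f(x_n)(x_n - x_{n-1})/(f(x_n) - f(x_{n-1}))

Iteration 1:
  f(2.050000) = -0.484875
  f(3.110000) = 18.860231
  x_2 = 3.110000 - 18.860231×(3.110000 - 2.050000)/(18.860231 - (-0.484875))
       = 2.076568
Iteration 2:
  f(3.110000) = 18.860231
  f(2.076568) = -0.198691
  x_3 = 2.076568 - (-0.198691)×(2.076568 - 3.110000)/(-0.198691 - 18.860231)
       = 2.087342
Iteration 3:
  f(2.076568) = -0.198691
  f(2.087342) = -0.080142
  x_4 = 2.087342 - (-0.080142)×(2.087342 - 2.076568)/(-0.080142 - (-0.198691))
       = 2.094625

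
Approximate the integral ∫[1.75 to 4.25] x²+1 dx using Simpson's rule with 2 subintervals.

f(x) = x²+1
a = 1.75, b = 4.25, n = 2
h = (b - a)/n = 1.250000

Simpson's rule: (h/3)[f(x₀) + 4f(x₁) + 2f(x₂) + ... + f(xₙ)]

x_0 = 1.7500, f(x_0) = 4.062500, coefficient = 1
x_1 = 3.0000, f(x_1) = 10.000000, coefficient = 4
x_2 = 4.2500, f(x_2) = 19.062500, coefficient = 1

I ≈ (1.250000/3) × 63.125000 = 26.302083
Exact value: 26.302083
Error: 0.000000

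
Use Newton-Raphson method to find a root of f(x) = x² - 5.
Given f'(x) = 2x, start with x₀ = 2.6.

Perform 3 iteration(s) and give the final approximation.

f(x) = x² - 5
f'(x) = 2x
x₀ = 2.6

Newton-Raphson formula: x_{n+1} = x_n - f(x_n)/f'(x_n)

Iteration 1:
  f(2.600000) = 1.760000
  f'(2.600000) = 5.200000
  x_1 = 2.600000 - 1.760000/5.200000 = 2.261538
Iteration 2:
  f(2.261538) = 0.114556
  f'(2.261538) = 4.523077
  x_2 = 2.261538 - 0.114556/4.523077 = 2.236211
Iteration 3:
  f(2.236211) = 0.000641
  f'(2.236211) = 4.472423
  x_3 = 2.236211 - 0.000641/4.472423 = 2.236068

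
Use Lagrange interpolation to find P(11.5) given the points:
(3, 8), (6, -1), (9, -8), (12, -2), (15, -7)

Lagrange interpolation formula:
P(x) = Σ yᵢ × Lᵢ(x)
where Lᵢ(x) = Π_{j≠i} (x - xⱼ)/(xᵢ - xⱼ)

L_0(11.5) = (11.5 - 6)/(3 - 6) × (11.5 - 9)/(3 - 9) × (11.5 - 12)/(3 - 12) × (11.5 - 15)/(3 - 15) = 0.012378
L_1(11.5) = (11.5 - 3)/(6 - 3) × (11.5 - 9)/(6 - 9) × (11.5 - 12)/(6 - 12) × (11.5 - 15)/(6 - 15) = -0.076517
L_2(11.5) = (11.5 - 3)/(9 - 3) × (11.5 - 6)/(9 - 6) × (11.5 - 12)/(9 - 12) × (11.5 - 15)/(9 - 15) = 0.252508
L_3(11.5) = (11.5 - 3)/(12 - 3) × (11.5 - 6)/(12 - 6) × (11.5 - 9)/(12 - 9) × (11.5 - 15)/(12 - 15) = 0.841692
L_4(11.5) = (11.5 - 3)/(15 - 3) × (11.5 - 6)/(15 - 6) × (11.5 - 9)/(15 - 9) × (11.5 - 12)/(15 - 12) = -0.030060

P(11.5) = 8×L_0(11.5) + (-1)×L_1(11.5) + (-8)×L_2(11.5) + (-2)×L_3(11.5) + (-7)×L_4(11.5)
P(11.5) = -3.317483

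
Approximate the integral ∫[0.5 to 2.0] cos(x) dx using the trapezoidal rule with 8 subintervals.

f(x) = cos(x)
a = 0.5, b = 2.0, n = 8
h = (b - a)/n = 0.187500

Trapezoidal rule: (h/2)[f(x₀) + 2f(x₁) + 2f(x₂) + ... + f(xₙ)]

x_0 = 0.5000, f(x_0) = 0.877583, coefficient = 1
x_1 = 0.6875, f(x_1) = 0.772835, coefficient = 2
x_2 = 0.8750, f(x_2) = 0.640997, coefficient = 2
x_3 = 1.0625, f(x_3) = 0.486690, coefficient = 2
x_4 = 1.2500, f(x_4) = 0.315322, coefficient = 2
x_5 = 1.4375, f(x_5) = 0.132902, coefficient = 2
x_6 = 1.6250, f(x_6) = -0.054177, coefficient = 2
x_7 = 1.8125, f(x_7) = -0.239357, coefficient = 2
x_8 = 2.0000, f(x_8) = -0.416147, coefficient = 1

I ≈ (0.187500/2) × 4.571859 = 0.428612
Exact value: 0.429872
Error: 0.001260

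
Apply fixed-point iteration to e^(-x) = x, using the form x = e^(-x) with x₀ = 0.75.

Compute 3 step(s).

Equation: e^(-x) = x
Fixed-point form: x = e^(-x)
x₀ = 0.75

x_1 = g(0.750000) = 0.472367
x_2 = g(0.472367) = 0.623525
x_3 = g(0.623525) = 0.536052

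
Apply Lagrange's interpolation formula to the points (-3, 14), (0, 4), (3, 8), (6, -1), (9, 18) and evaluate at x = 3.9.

Lagrange interpolation formula:
P(x) = Σ yᵢ × Lᵢ(x)
where Lᵢ(x) = Π_{j≠i} (x - xⱼ)/(xᵢ - xⱼ)

L_0(3.9) = (3.9 - 0)/(-3 - 0) × (3.9 - 3)/(-3 - 3) × (3.9 - 6)/(-3 - 6) × (3.9 - 9)/(-3 - 9) = 0.019338
L_1(3.9) = (3.9 - (-3))/(0 - (-3)) × (3.9 - 3)/(0 - 3) × (3.9 - 6)/(0 - 6) × (3.9 - 9)/(0 - 9) = -0.136850
L_2(3.9) = (3.9 - (-3))/(3 - (-3)) × (3.9 - 0)/(3 - 0) × (3.9 - 6)/(3 - 6) × (3.9 - 9)/(3 - 9) = 0.889525
L_3(3.9) = (3.9 - (-3))/(6 - (-3)) × (3.9 - 0)/(6 - 0) × (3.9 - 3)/(6 - 3) × (3.9 - 9)/(6 - 9) = 0.254150
L_4(3.9) = (3.9 - (-3))/(9 - (-3)) × (3.9 - 0)/(9 - 0) × (3.9 - 3)/(9 - 3) × (3.9 - 6)/(9 - 6) = -0.026163

P(3.9) = 14×L_0(3.9) + 4×L_1(3.9) + 8×L_2(3.9) + (-1)×L_3(3.9) + 18×L_4(3.9)
P(3.9) = 6.114450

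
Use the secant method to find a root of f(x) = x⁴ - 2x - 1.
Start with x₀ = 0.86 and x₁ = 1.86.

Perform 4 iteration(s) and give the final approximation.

f(x) = x⁴ - 2x - 1
x₀ = 0.86, x₁ = 1.86

Secant formula: x_{n+1} = x_n - f(x_n)(x_n - x_{n-1})/(f(x_n) - f(x_{n-1}))

Iteration 1:
  f(0.860000) = -2.172992
  f(1.860000) = 7.248832
  x_2 = 1.860000 - 7.248832×(1.860000 - 0.860000)/(7.248832 - (-2.172992))
       = 1.090634
Iteration 2:
  f(1.860000) = 7.248832
  f(1.090634) = -1.766400
  x_3 = 1.090634 - (-1.766400)×(1.090634 - 1.860000)/(-1.766400 - 7.248832)
       = 1.241380
Iteration 3:
  f(1.090634) = -1.766400
  f(1.241380) = -1.108006
  x_4 = 1.241380 - (-1.108006)×(1.241380 - 1.090634)/(-1.108006 - (-1.766400))
       = 1.495069
Iteration 4:
  f(1.241380) = -1.108006
  f(1.495069) = 1.006117
  x_5 = 1.495069 - 1.006117×(1.495069 - 1.241380)/(1.006117 - (-1.108006))
       = 1.374337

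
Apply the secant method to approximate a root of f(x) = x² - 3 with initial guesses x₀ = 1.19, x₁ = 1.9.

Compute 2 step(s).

f(x) = x² - 3
x₀ = 1.19, x₁ = 1.9

Secant formula: x_{n+1} = x_n - f(x_n)(x_n - x_{n-1})/(f(x_n) - f(x_{n-1}))

Iteration 1:
  f(1.190000) = -1.583900
  f(1.900000) = 0.610000
  x_2 = 1.900000 - 0.610000×(1.900000 - 1.190000)/(0.610000 - (-1.583900))
       = 1.702589
Iteration 2:
  f(1.900000) = 0.610000
  f(1.702589) = -0.101191
  x_3 = 1.702589 - (-0.101191)×(1.702589 - 1.900000)/(-0.101191 - 0.610000)
       = 1.730677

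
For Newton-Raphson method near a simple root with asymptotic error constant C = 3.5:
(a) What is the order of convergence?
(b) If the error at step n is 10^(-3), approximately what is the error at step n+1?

(a) Newton-Raphson has quadratic (order 2) convergence near simple roots.
    This means |e_{n+1}| ≈ C|e_n|².

(b) With |e_n| = 10^(-3) and C = 3.5:
    |e_{n+1}| ≈ 3.5 × (10^(-3))² = 3.5 × 10^(-6)

(a) 2 (quadratic); (b) |e_{n+1}| ≈ 3.500e-06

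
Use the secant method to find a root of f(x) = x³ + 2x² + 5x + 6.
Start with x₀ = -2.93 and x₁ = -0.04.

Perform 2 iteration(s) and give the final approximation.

f(x) = x³ + 2x² + 5x + 6
x₀ = -2.93, x₁ = -0.04

Secant formula: x_{n+1} = x_n - f(x_n)(x_n - x_{n-1})/(f(x_n) - f(x_{n-1}))

Iteration 1:
  f(-2.930000) = -16.633957
  f(-0.040000) = 5.803136
  x_2 = -0.040000 - 5.803136×(-0.040000 - (-2.930000))/(5.803136 - (-16.633957))
       = -0.787470
Iteration 2:
  f(-0.040000) = 5.803136
  f(-0.787470) = 2.814549
  x_3 = -0.787470 - 2.814549×(-0.787470 - (-0.040000))/(2.814549 - 5.803136)
       = -1.491413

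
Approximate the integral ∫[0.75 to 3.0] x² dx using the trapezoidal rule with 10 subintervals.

f(x) = x²
a = 0.75, b = 3.0, n = 10
h = (b - a)/n = 0.225000

Trapezoidal rule: (h/2)[f(x₀) + 2f(x₁) + 2f(x₂) + ... + f(xₙ)]

x_0 = 0.7500, f(x_0) = 0.562500, coefficient = 1
x_1 = 0.9750, f(x_1) = 0.950625, coefficient = 2
x_2 = 1.2000, f(x_2) = 1.440000, coefficient = 2
x_3 = 1.4250, f(x_3) = 2.030625, coefficient = 2
x_4 = 1.6500, f(x_4) = 2.722500, coefficient = 2
x_5 = 1.8750, f(x_5) = 3.515625, coefficient = 2
x_6 = 2.1000, f(x_6) = 4.410000, coefficient = 2
x_7 = 2.3250, f(x_7) = 5.405625, coefficient = 2
x_8 = 2.5500, f(x_8) = 6.502500, coefficient = 2
x_9 = 2.7750, f(x_9) = 7.700625, coefficient = 2
x_10 = 3.0000, f(x_10) = 9.000000, coefficient = 1

I ≈ (0.225000/2) × 78.918750 = 8.878359
Exact value: 8.859375
Error: 0.018984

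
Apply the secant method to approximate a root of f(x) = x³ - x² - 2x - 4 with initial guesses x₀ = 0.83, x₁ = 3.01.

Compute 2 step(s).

f(x) = x³ - x² - 2x - 4
x₀ = 0.83, x₁ = 3.01

Secant formula: x_{n+1} = x_n - f(x_n)(x_n - x_{n-1})/(f(x_n) - f(x_{n-1}))

Iteration 1:
  f(0.830000) = -5.777113
  f(3.010000) = 8.190801
  x_2 = 3.010000 - 8.190801×(3.010000 - 0.830000)/(8.190801 - (-5.777113))
       = 1.731645
Iteration 2:
  f(3.010000) = 8.190801
  f(1.731645) = -5.269382
  x_3 = 1.731645 - (-5.269382)×(1.731645 - 3.010000)/(-5.269382 - 8.190801)
       = 2.232095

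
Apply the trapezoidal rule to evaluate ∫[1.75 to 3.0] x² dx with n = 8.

f(x) = x²
a = 1.75, b = 3.0, n = 8
h = (b - a)/n = 0.156250

Trapezoidal rule: (h/2)[f(x₀) + 2f(x₁) + 2f(x₂) + ... + f(xₙ)]

x_0 = 1.7500, f(x_0) = 3.062500, coefficient = 1
x_1 = 1.9062, f(x_1) = 3.633789, coefficient = 2
x_2 = 2.0625, f(x_2) = 4.253906, coefficient = 2
x_3 = 2.2188, f(x_3) = 4.922852, coefficient = 2
x_4 = 2.3750, f(x_4) = 5.640625, coefficient = 2
x_5 = 2.5312, f(x_5) = 6.407227, coefficient = 2
x_6 = 2.6875, f(x_6) = 7.222656, coefficient = 2
x_7 = 2.8438, f(x_7) = 8.086914, coefficient = 2
x_8 = 3.0000, f(x_8) = 9.000000, coefficient = 1

I ≈ (0.156250/2) × 92.398438 = 7.218628
Exact value: 7.213542
Error: 0.005086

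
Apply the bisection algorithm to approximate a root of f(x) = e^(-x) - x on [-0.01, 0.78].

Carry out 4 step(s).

f(x) = e^(-x) - x
Initial interval: [-0.01, 0.78]

Iteration 1:
  c_1 = (-0.010000 + 0.780000)/2 = 0.385000
  f(c_1) = f(0.385000) = 0.295451
  f(a) × f(c) ≥ 0, new interval: [0.385000, 0.780000]
Iteration 2:
  c_2 = (0.385000 + 0.780000)/2 = 0.582500
  f(c_2) = f(0.582500) = -0.024000
  f(a) × f(c) < 0, new interval: [0.385000, 0.582500]
Iteration 3:
  c_3 = (0.385000 + 0.582500)/2 = 0.483750
  f(c_3) = f(0.483750) = 0.132717
  f(a) × f(c) ≥ 0, new interval: [0.483750, 0.582500]
Iteration 4:
  c_4 = (0.483750 + 0.582500)/2 = 0.533125
  f(c_4) = f(0.533125) = 0.053643
  f(a) × f(c) ≥ 0, new interval: [0.533125, 0.582500]

After 4 iteration(s), the approximation is c_4 = 0.533125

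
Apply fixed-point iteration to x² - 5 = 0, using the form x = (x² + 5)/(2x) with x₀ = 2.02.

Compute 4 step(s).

Equation: x² - 5 = 0
Fixed-point form: x = (x² + 5)/(2x)
x₀ = 2.02

x_1 = g(2.020000) = 2.247624
x_2 = g(2.247624) = 2.236098
x_3 = g(2.236098) = 2.236068
x_4 = g(2.236068) = 2.236068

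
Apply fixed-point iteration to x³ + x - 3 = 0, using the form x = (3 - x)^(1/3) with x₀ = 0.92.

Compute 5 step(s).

Equation: x³ + x - 3 = 0
Fixed-point form: x = (3 - x)^(1/3)
x₀ = 0.92

x_1 = g(0.920000) = 1.276501
x_2 = g(1.276501) = 1.198957
x_3 = g(1.198957) = 1.216675
x_4 = g(1.216675) = 1.212672
x_5 = g(1.212672) = 1.213579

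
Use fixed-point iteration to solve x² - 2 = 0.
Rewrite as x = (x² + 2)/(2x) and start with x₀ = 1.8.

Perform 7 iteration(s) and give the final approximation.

Equation: x² - 2 = 0
Fixed-point form: x = (x² + 2)/(2x)
x₀ = 1.8

x_1 = g(1.800000) = 1.455556
x_2 = g(1.455556) = 1.414801
x_3 = g(1.414801) = 1.414214
x_4 = g(1.414214) = 1.414214
x_5 = g(1.414214) = 1.414214
x_6 = g(1.414214) = 1.414214
x_7 = g(1.414214) = 1.414214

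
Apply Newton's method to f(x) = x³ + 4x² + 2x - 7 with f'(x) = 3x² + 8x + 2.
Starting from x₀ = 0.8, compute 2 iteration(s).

f(x) = x³ + 4x² + 2x - 7
f'(x) = 3x² + 8x + 2
x₀ = 0.8

Newton-Raphson formula: x_{n+1} = x_n - f(x_n)/f'(x_n)

Iteration 1:
  f(0.800000) = -2.328000
  f'(0.800000) = 10.320000
  x_1 = 0.800000 - (-2.328000)/10.320000 = 1.025581
Iteration 2:
  f(1.025581) = 0.337156
  f'(1.025581) = 13.360103
  x_2 = 1.025581 - 0.337156/13.360103 = 1.000345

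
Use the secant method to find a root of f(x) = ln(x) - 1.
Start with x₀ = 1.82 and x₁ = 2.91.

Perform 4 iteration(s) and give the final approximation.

f(x) = ln(x) - 1
x₀ = 1.82, x₁ = 2.91

Secant formula: x_{n+1} = x_n - f(x_n)(x_n - x_{n-1})/(f(x_n) - f(x_{n-1}))

Iteration 1:
  f(1.820000) = -0.401163
  f(2.910000) = 0.068153
  x_2 = 2.910000 - 0.068153×(2.910000 - 1.820000)/(0.068153 - (-0.401163))
       = 2.751713
Iteration 2:
  f(2.910000) = 0.068153
  f(2.751713) = 0.012224
  x_3 = 2.751713 - 0.012224×(2.751713 - 2.910000)/(0.012224 - 0.068153)
       = 2.717119
Iteration 3:
  f(2.751713) = 0.012224
  f(2.717119) = -0.000428
  x_4 = 2.717119 - (-0.000428)×(2.717119 - 2.751713)/(-0.000428 - 0.012224)
       = 2.718289
Iteration 4:
  f(2.717119) = -0.000428
  f(2.718289) = 0.000003
  x_5 = 2.718289 - 0.000003×(2.718289 - 2.717119)/(0.000003 - (-0.000428))
       = 2.718282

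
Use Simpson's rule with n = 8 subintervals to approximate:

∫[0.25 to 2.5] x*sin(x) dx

f(x) = x*sin(x)
a = 0.25, b = 2.5, n = 8
h = (b - a)/n = 0.281250

Simpson's rule: (h/3)[f(x₀) + 4f(x₁) + 2f(x₂) + ... + f(xₙ)]

x_0 = 0.2500, f(x_0) = 0.061851, coefficient = 1
x_1 = 0.5312, f(x_1) = 0.269137, coefficient = 4
x_2 = 0.8125, f(x_2) = 0.589882, coefficient = 2
x_3 = 1.0938, f(x_3) = 0.971638, coefficient = 4
x_4 = 1.3750, f(x_4) = 1.348728, coefficient = 2
x_5 = 1.6562, f(x_5) = 1.650206, coefficient = 4
x_6 = 1.9375, f(x_6) = 1.808684, coefficient = 2
x_7 = 2.2188, f(x_7) = 1.769055, coefficient = 4
x_8 = 2.5000, f(x_8) = 1.496180, coefficient = 1

I ≈ (0.281250/3) × 27.692767 = 2.596197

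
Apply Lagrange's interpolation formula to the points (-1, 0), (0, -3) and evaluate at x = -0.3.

Lagrange interpolation formula:
P(x) = Σ yᵢ × Lᵢ(x)
where Lᵢ(x) = Π_{j≠i} (x - xⱼ)/(xᵢ - xⱼ)

L_0(-0.3) = (-0.3 - 0)/(-1 - 0) = 0.300000
L_1(-0.3) = (-0.3 - (-1))/(0 - (-1)) = 0.700000

P(-0.3) = 0×L_0(-0.3) + (-3)×L_1(-0.3)
P(-0.3) = -2.100000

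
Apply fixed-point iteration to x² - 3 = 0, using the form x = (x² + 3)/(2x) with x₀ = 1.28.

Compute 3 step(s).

Equation: x² - 3 = 0
Fixed-point form: x = (x² + 3)/(2x)
x₀ = 1.28

x_1 = g(1.280000) = 1.811875
x_2 = g(1.811875) = 1.733809
x_3 = g(1.733809) = 1.732052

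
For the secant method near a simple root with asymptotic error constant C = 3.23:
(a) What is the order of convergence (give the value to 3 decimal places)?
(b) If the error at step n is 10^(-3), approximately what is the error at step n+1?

(a) Secant method has superlinear convergence with order φ = (1+√5)/2 ≈ 1.618.
    This means |e_{n+1}| ≈ C|e_n|^1.618.

(b) With |e_n| = 10^(-3) and C = 3.23:
    |e_{n+1}| ≈ 3.23 × (10^(-3))^1.618 = 3.23 × 10^(-4.85)

(a) ≈ 1.618 (golden ratio); (b) |e_{n+1}| ≈ 4.520e-05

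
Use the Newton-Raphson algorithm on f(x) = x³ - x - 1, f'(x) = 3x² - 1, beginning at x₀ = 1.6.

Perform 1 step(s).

f(x) = x³ - x - 1
f'(x) = 3x² - 1
x₀ = 1.6

Newton-Raphson formula: x_{n+1} = x_n - f(x_n)/f'(x_n)

Iteration 1:
  f(1.600000) = 1.496000
  f'(1.600000) = 6.680000
  x_1 = 1.600000 - 1.496000/6.680000 = 1.376048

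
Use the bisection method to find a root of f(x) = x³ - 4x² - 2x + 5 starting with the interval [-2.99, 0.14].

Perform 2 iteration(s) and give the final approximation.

f(x) = x³ - 4x² - 2x + 5
Initial interval: [-2.99, 0.14]

Iteration 1:
  c_1 = (-2.990000 + 0.140000)/2 = -1.425000
  f(c_1) = f(-1.425000) = -3.166141
  f(a) × f(c) ≥ 0, new interval: [-1.425000, 0.140000]
Iteration 2:
  c_2 = (-1.425000 + 0.140000)/2 = -0.642500
  f(c_2) = f(-0.642500) = 4.368547
  f(a) × f(c) < 0, new interval: [-1.425000, -0.642500]

After 2 iteration(s), the approximation is c_2 = -0.642500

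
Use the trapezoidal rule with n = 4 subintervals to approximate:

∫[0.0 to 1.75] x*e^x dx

f(x) = x*e^x
a = 0.0, b = 1.75, n = 4
h = (b - a)/n = 0.437500

Trapezoidal rule: (h/2)[f(x₀) + 2f(x₁) + 2f(x₂) + ... + f(xₙ)]

x_0 = 0.0000, f(x_0) = 0.000000, coefficient = 1
x_1 = 0.4375, f(x_1) = 0.677613, coefficient = 2
x_2 = 0.8750, f(x_2) = 2.099016, coefficient = 2
x_3 = 1.3125, f(x_3) = 4.876529, coefficient = 2
x_4 = 1.7500, f(x_4) = 10.070555, coefficient = 1

I ≈ (0.437500/2) × 25.376871 = 5.551191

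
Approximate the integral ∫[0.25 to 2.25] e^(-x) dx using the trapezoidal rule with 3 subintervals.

f(x) = e^(-x)
a = 0.25, b = 2.25, n = 3
h = (b - a)/n = 0.666667

Trapezoidal rule: (h/2)[f(x₀) + 2f(x₁) + 2f(x₂) + ... + f(xₙ)]

x_0 = 0.2500, f(x_0) = 0.778801, coefficient = 1
x_1 = 0.9167, f(x_1) = 0.399850, coefficient = 2
x_2 = 1.5833, f(x_2) = 0.205290, coefficient = 2
x_3 = 2.2500, f(x_3) = 0.105399, coefficient = 1

I ≈ (0.666667/2) × 2.094479 = 0.698160
Exact value: 0.673402
Error: 0.024758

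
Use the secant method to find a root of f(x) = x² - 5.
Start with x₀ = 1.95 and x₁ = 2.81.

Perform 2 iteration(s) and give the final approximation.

f(x) = x² - 5
x₀ = 1.95, x₁ = 2.81

Secant formula: x_{n+1} = x_n - f(x_n)(x_n - x_{n-1})/(f(x_n) - f(x_{n-1}))

Iteration 1:
  f(1.950000) = -1.197500
  f(2.810000) = 2.896100
  x_2 = 2.810000 - 2.896100×(2.810000 - 1.950000)/(2.896100 - (-1.197500))
       = 2.201576
Iteration 2:
  f(2.810000) = 2.896100
  f(2.201576) = -0.153065
  x_3 = 2.201576 - (-0.153065)×(2.201576 - 2.810000)/(-0.153065 - 2.896100)
       = 2.232118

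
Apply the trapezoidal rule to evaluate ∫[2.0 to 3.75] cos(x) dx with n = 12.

f(x) = cos(x)
a = 2.0, b = 3.75, n = 12
h = (b - a)/n = 0.145833

Trapezoidal rule: (h/2)[f(x₀) + 2f(x₁) + 2f(x₂) + ... + f(xₙ)]

x_0 = 2.0000, f(x_0) = -0.416147, coefficient = 1
x_1 = 2.1458, f(x_1) = -0.543866, coefficient = 2
x_2 = 2.2917, f(x_2) = -0.660039, coefficient = 2
x_3 = 2.4375, f(x_3) = -0.762199, coefficient = 2
x_4 = 2.5833, f(x_4) = -0.848178, coefficient = 2
x_5 = 2.7292, f(x_5) = -0.916151, coefficient = 2
x_6 = 2.8750, f(x_6) = -0.964674, coefficient = 2
x_7 = 3.0208, f(x_7) = -0.992717, coefficient = 2
x_8 = 3.1667, f(x_8) = -0.999686, coefficient = 2
x_9 = 3.3125, f(x_9) = -0.985431, coefficient = 2
x_10 = 3.4583, f(x_10) = -0.950256, coefficient = 2
x_11 = 3.6042, f(x_11) = -0.894907, coefficient = 2
x_12 = 3.7500, f(x_12) = -0.820559, coefficient = 1

I ≈ (0.145833/2) × -20.272914 = -1.478233
Exact value: -1.480859
Error: 0.002625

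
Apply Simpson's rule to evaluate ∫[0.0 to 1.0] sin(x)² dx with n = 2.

f(x) = sin(x)²
a = 0.0, b = 1.0, n = 2
h = (b - a)/n = 0.500000

Simpson's rule: (h/3)[f(x₀) + 4f(x₁) + 2f(x₂) + ... + f(xₙ)]

x_0 = 0.0000, f(x_0) = 0.000000, coefficient = 1
x_1 = 0.5000, f(x_1) = 0.229849, coefficient = 4
x_2 = 1.0000, f(x_2) = 0.708073, coefficient = 1

I ≈ (0.500000/3) × 1.627469 = 0.271245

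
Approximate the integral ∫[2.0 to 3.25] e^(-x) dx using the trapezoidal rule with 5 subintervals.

f(x) = e^(-x)
a = 2.0, b = 3.25, n = 5
h = (b - a)/n = 0.250000

Trapezoidal rule: (h/2)[f(x₀) + 2f(x₁) + 2f(x₂) + ... + f(xₙ)]

x_0 = 2.0000, f(x_0) = 0.135335, coefficient = 1
x_1 = 2.2500, f(x_1) = 0.105399, coefficient = 2
x_2 = 2.5000, f(x_2) = 0.082085, coefficient = 2
x_3 = 2.7500, f(x_3) = 0.063928, coefficient = 2
x_4 = 3.0000, f(x_4) = 0.049787, coefficient = 2
x_5 = 3.2500, f(x_5) = 0.038774, coefficient = 1

I ≈ (0.250000/2) × 0.776508 = 0.097063
Exact value: 0.096561
Error: 0.000502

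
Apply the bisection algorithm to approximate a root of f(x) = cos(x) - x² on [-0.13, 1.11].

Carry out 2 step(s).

f(x) = cos(x) - x²
Initial interval: [-0.13, 1.11]

Iteration 1:
  c_1 = (-0.130000 + 1.110000)/2 = 0.490000
  f(c_1) = f(0.490000) = 0.642233
  f(a) × f(c) ≥ 0, new interval: [0.490000, 1.110000]
Iteration 2:
  c_2 = (0.490000 + 1.110000)/2 = 0.800000
  f(c_2) = f(0.800000) = 0.056707
  f(a) × f(c) ≥ 0, new interval: [0.800000, 1.110000]

After 2 iteration(s), the approximation is c_2 = 0.800000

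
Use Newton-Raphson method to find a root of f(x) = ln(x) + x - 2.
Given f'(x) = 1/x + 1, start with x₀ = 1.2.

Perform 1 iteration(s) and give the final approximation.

f(x) = ln(x) + x - 2
f'(x) = 1/x + 1
x₀ = 1.2

Newton-Raphson formula: x_{n+1} = x_n - f(x_n)/f'(x_n)

Iteration 1:
  f(1.200000) = -0.617678
  f'(1.200000) = 1.833333
  x_1 = 1.200000 - (-0.617678)/1.833333 = 1.536916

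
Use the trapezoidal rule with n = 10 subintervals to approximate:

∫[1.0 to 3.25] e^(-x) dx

f(x) = e^(-x)
a = 1.0, b = 3.25, n = 10
h = (b - a)/n = 0.225000

Trapezoidal rule: (h/2)[f(x₀) + 2f(x₁) + 2f(x₂) + ... + f(xₙ)]

x_0 = 1.0000, f(x_0) = 0.367879, coefficient = 1
x_1 = 1.2250, f(x_1) = 0.293758, coefficient = 2
x_2 = 1.4500, f(x_2) = 0.234570, coefficient = 2
x_3 = 1.6750, f(x_3) = 0.187308, coefficient = 2
x_4 = 1.9000, f(x_4) = 0.149569, coefficient = 2
x_5 = 2.1250, f(x_5) = 0.119433, coefficient = 2
x_6 = 2.3500, f(x_6) = 0.095369, coefficient = 2
x_7 = 2.5750, f(x_7) = 0.076154, coefficient = 2
x_8 = 2.8000, f(x_8) = 0.060810, coefficient = 2
x_9 = 3.0250, f(x_9) = 0.048558, coefficient = 2
x_10 = 3.2500, f(x_10) = 0.038774, coefficient = 1

I ≈ (0.225000/2) × 2.937711 = 0.330492
Exact value: 0.329105
Error: 0.001387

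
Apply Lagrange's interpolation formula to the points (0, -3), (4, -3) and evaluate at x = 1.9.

Lagrange interpolation formula:
P(x) = Σ yᵢ × Lᵢ(x)
where Lᵢ(x) = Π_{j≠i} (x - xⱼ)/(xᵢ - xⱼ)

L_0(1.9) = (1.9 - 4)/(0 - 4) = 0.525000
L_1(1.9) = (1.9 - 0)/(4 - 0) = 0.475000

P(1.9) = (-3)×L_0(1.9) + (-3)×L_1(1.9)
P(1.9) = -3.000000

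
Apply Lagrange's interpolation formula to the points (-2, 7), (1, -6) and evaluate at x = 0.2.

Lagrange interpolation formula:
P(x) = Σ yᵢ × Lᵢ(x)
where Lᵢ(x) = Π_{j≠i} (x - xⱼ)/(xᵢ - xⱼ)

L_0(0.2) = (0.2 - 1)/(-2 - 1) = 0.266667
L_1(0.2) = (0.2 - (-2))/(1 - (-2)) = 0.733333

P(0.2) = 7×L_0(0.2) + (-6)×L_1(0.2)
P(0.2) = -2.533333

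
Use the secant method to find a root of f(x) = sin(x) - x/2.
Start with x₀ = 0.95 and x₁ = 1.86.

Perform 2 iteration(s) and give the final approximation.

f(x) = sin(x) - x/2
x₀ = 0.95, x₁ = 1.86

Secant formula: x_{n+1} = x_n - f(x_n)(x_n - x_{n-1})/(f(x_n) - f(x_{n-1}))

Iteration 1:
  f(0.950000) = 0.338416
  f(1.860000) = 0.028471
  x_2 = 1.860000 - 0.028471×(1.860000 - 0.950000)/(0.028471 - 0.338416)
       = 1.943592
Iteration 2:
  f(1.860000) = 0.028471
  f(1.943592) = -0.040483
  x_3 = 1.943592 - (-0.040483)×(1.943592 - 1.860000)/(-0.040483 - 0.028471)
       = 1.894515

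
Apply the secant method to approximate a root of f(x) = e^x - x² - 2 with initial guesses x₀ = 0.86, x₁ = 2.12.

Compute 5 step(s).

f(x) = e^x - x² - 2
x₀ = 0.86, x₁ = 2.12

Secant formula: x_{n+1} = x_n - f(x_n)(x_n - x_{n-1})/(f(x_n) - f(x_{n-1}))

Iteration 1:
  f(0.860000) = -0.376439
  f(2.120000) = 1.836737
  x_2 = 2.120000 - 1.836737×(2.120000 - 0.860000)/(1.836737 - (-0.376439))
       = 1.074313
Iteration 2:
  f(2.120000) = 1.836737
  f(1.074313) = -0.226167
  x_3 = 1.074313 - (-0.226167)×(1.074313 - 2.120000)/(-0.226167 - 1.836737)
       = 1.188958
Iteration 3:
  f(1.074313) = -0.226167
  f(1.188958) = -0.129964
  x_4 = 1.188958 - (-0.129964)×(1.188958 - 1.074313)/(-0.129964 - (-0.226167))
       = 1.343833
Iteration 4:
  f(1.188958) = -0.129964
  f(1.343833) = 0.027823
  x_5 = 1.343833 - 0.027823×(1.343833 - 1.188958)/(0.027823 - (-0.129964))
       = 1.316523
Iteration 5:
  f(1.343833) = 0.027823
  f(1.316523) = -0.002804
  x_6 = 1.316523 - (-0.002804)×(1.316523 - 1.343833)/(-0.002804 - 0.027823)
       = 1.319024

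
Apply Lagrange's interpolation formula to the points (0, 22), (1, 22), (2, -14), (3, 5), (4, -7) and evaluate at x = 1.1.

Lagrange interpolation formula:
P(x) = Σ yᵢ × Lᵢ(x)
where Lᵢ(x) = Π_{j≠i} (x - xⱼ)/(xᵢ - xⱼ)

L_0(1.1) = (1.1 - 1)/(0 - 1) × (1.1 - 2)/(0 - 2) × (1.1 - 3)/(0 - 3) × (1.1 - 4)/(0 - 4) = -0.020663
L_1(1.1) = (1.1 - 0)/(1 - 0) × (1.1 - 2)/(1 - 2) × (1.1 - 3)/(1 - 3) × (1.1 - 4)/(1 - 4) = 0.909150
L_2(1.1) = (1.1 - 0)/(2 - 0) × (1.1 - 1)/(2 - 1) × (1.1 - 3)/(2 - 3) × (1.1 - 4)/(2 - 4) = 0.151525
L_3(1.1) = (1.1 - 0)/(3 - 0) × (1.1 - 1)/(3 - 1) × (1.1 - 2)/(3 - 2) × (1.1 - 4)/(3 - 4) = -0.047850
L_4(1.1) = (1.1 - 0)/(4 - 0) × (1.1 - 1)/(4 - 1) × (1.1 - 2)/(4 - 2) × (1.1 - 3)/(4 - 3) = 0.007838

P(1.1) = 22×L_0(1.1) + 22×L_1(1.1) + (-14)×L_2(1.1) + 5×L_3(1.1) + (-7)×L_4(1.1)
P(1.1) = 17.131262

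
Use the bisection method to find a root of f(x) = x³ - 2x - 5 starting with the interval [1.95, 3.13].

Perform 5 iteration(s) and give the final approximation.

f(x) = x³ - 2x - 5
Initial interval: [1.95, 3.13]

Iteration 1:
  c_1 = (1.950000 + 3.130000)/2 = 2.540000
  f(c_1) = f(2.540000) = 6.307064
  f(a) × f(c) < 0, new interval: [1.950000, 2.540000]
Iteration 2:
  c_2 = (1.950000 + 2.540000)/2 = 2.245000
  f(c_2) = f(2.245000) = 1.824856
  f(a) × f(c) < 0, new interval: [1.950000, 2.245000]
Iteration 3:
  c_3 = (1.950000 + 2.245000)/2 = 2.097500
  f(c_3) = f(2.097500) = 0.032964
  f(a) × f(c) < 0, new interval: [1.950000, 2.097500]
Iteration 4:
  c_4 = (1.950000 + 2.097500)/2 = 2.023750
  f(c_4) = f(2.023750) = -0.759102
  f(a) × f(c) ≥ 0, new interval: [2.023750, 2.097500]
Iteration 5:
  c_5 = (2.023750 + 2.097500)/2 = 2.060625
  f(c_5) = f(2.060625) = -0.371475
  f(a) × f(c) ≥ 0, new interval: [2.060625, 2.097500]

After 5 iteration(s), the approximation is c_5 = 2.060625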